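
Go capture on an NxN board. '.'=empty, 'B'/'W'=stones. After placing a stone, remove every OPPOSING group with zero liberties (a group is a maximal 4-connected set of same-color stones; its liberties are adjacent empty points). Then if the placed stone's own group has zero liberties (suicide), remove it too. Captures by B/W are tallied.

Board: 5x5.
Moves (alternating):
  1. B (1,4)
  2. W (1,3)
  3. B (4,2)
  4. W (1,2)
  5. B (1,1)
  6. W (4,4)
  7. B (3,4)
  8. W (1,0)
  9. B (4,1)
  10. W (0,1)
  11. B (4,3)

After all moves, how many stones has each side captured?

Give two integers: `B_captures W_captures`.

Answer: 1 0

Derivation:
Move 1: B@(1,4) -> caps B=0 W=0
Move 2: W@(1,3) -> caps B=0 W=0
Move 3: B@(4,2) -> caps B=0 W=0
Move 4: W@(1,2) -> caps B=0 W=0
Move 5: B@(1,1) -> caps B=0 W=0
Move 6: W@(4,4) -> caps B=0 W=0
Move 7: B@(3,4) -> caps B=0 W=0
Move 8: W@(1,0) -> caps B=0 W=0
Move 9: B@(4,1) -> caps B=0 W=0
Move 10: W@(0,1) -> caps B=0 W=0
Move 11: B@(4,3) -> caps B=1 W=0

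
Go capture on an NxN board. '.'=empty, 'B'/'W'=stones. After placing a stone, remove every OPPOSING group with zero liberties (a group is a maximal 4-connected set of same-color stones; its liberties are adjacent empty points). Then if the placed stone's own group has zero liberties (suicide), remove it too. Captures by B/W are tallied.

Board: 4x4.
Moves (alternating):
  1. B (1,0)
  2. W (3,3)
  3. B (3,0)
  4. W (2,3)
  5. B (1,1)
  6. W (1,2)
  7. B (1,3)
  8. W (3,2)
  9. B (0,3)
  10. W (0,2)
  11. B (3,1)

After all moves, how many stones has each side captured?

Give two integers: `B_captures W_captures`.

Move 1: B@(1,0) -> caps B=0 W=0
Move 2: W@(3,3) -> caps B=0 W=0
Move 3: B@(3,0) -> caps B=0 W=0
Move 4: W@(2,3) -> caps B=0 W=0
Move 5: B@(1,1) -> caps B=0 W=0
Move 6: W@(1,2) -> caps B=0 W=0
Move 7: B@(1,3) -> caps B=0 W=0
Move 8: W@(3,2) -> caps B=0 W=0
Move 9: B@(0,3) -> caps B=0 W=0
Move 10: W@(0,2) -> caps B=0 W=2
Move 11: B@(3,1) -> caps B=0 W=2

Answer: 0 2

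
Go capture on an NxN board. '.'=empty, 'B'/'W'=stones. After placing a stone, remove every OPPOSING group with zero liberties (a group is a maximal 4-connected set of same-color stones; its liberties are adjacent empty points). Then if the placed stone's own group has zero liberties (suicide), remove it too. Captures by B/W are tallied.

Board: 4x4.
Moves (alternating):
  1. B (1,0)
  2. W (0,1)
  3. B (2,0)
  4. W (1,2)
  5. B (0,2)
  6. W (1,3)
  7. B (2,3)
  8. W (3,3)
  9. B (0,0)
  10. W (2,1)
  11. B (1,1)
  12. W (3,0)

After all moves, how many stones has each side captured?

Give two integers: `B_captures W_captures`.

Answer: 1 0

Derivation:
Move 1: B@(1,0) -> caps B=0 W=0
Move 2: W@(0,1) -> caps B=0 W=0
Move 3: B@(2,0) -> caps B=0 W=0
Move 4: W@(1,2) -> caps B=0 W=0
Move 5: B@(0,2) -> caps B=0 W=0
Move 6: W@(1,3) -> caps B=0 W=0
Move 7: B@(2,3) -> caps B=0 W=0
Move 8: W@(3,3) -> caps B=0 W=0
Move 9: B@(0,0) -> caps B=0 W=0
Move 10: W@(2,1) -> caps B=0 W=0
Move 11: B@(1,1) -> caps B=1 W=0
Move 12: W@(3,0) -> caps B=1 W=0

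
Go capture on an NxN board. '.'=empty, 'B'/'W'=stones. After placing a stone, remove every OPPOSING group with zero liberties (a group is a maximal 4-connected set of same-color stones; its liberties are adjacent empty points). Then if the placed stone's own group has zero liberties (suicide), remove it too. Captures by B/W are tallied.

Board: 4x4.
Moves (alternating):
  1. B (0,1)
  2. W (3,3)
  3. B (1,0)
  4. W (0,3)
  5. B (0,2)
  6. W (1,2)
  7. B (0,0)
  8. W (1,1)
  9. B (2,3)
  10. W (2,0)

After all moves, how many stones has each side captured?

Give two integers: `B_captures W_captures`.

Move 1: B@(0,1) -> caps B=0 W=0
Move 2: W@(3,3) -> caps B=0 W=0
Move 3: B@(1,0) -> caps B=0 W=0
Move 4: W@(0,3) -> caps B=0 W=0
Move 5: B@(0,2) -> caps B=0 W=0
Move 6: W@(1,2) -> caps B=0 W=0
Move 7: B@(0,0) -> caps B=0 W=0
Move 8: W@(1,1) -> caps B=0 W=0
Move 9: B@(2,3) -> caps B=0 W=0
Move 10: W@(2,0) -> caps B=0 W=4

Answer: 0 4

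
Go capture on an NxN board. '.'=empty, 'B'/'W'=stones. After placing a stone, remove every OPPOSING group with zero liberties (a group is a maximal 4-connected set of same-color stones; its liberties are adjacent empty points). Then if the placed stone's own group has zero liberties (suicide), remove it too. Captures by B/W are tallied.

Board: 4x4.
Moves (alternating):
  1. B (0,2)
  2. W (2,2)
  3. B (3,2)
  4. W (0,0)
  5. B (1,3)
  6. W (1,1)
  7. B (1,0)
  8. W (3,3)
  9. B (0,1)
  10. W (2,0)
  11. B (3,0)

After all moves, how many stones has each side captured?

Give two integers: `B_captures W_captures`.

Move 1: B@(0,2) -> caps B=0 W=0
Move 2: W@(2,2) -> caps B=0 W=0
Move 3: B@(3,2) -> caps B=0 W=0
Move 4: W@(0,0) -> caps B=0 W=0
Move 5: B@(1,3) -> caps B=0 W=0
Move 6: W@(1,1) -> caps B=0 W=0
Move 7: B@(1,0) -> caps B=0 W=0
Move 8: W@(3,3) -> caps B=0 W=0
Move 9: B@(0,1) -> caps B=1 W=0
Move 10: W@(2,0) -> caps B=1 W=0
Move 11: B@(3,0) -> caps B=1 W=0

Answer: 1 0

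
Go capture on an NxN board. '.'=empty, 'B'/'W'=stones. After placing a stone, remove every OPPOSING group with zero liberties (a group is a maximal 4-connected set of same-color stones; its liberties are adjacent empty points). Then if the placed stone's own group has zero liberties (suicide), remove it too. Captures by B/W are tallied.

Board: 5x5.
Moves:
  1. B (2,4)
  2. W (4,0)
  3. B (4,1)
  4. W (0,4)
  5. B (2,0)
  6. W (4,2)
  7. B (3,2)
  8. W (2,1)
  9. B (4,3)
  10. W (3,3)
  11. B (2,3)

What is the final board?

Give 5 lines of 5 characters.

Move 1: B@(2,4) -> caps B=0 W=0
Move 2: W@(4,0) -> caps B=0 W=0
Move 3: B@(4,1) -> caps B=0 W=0
Move 4: W@(0,4) -> caps B=0 W=0
Move 5: B@(2,0) -> caps B=0 W=0
Move 6: W@(4,2) -> caps B=0 W=0
Move 7: B@(3,2) -> caps B=0 W=0
Move 8: W@(2,1) -> caps B=0 W=0
Move 9: B@(4,3) -> caps B=1 W=0
Move 10: W@(3,3) -> caps B=1 W=0
Move 11: B@(2,3) -> caps B=1 W=0

Answer: ....W
.....
BW.BB
..BW.
WB.B.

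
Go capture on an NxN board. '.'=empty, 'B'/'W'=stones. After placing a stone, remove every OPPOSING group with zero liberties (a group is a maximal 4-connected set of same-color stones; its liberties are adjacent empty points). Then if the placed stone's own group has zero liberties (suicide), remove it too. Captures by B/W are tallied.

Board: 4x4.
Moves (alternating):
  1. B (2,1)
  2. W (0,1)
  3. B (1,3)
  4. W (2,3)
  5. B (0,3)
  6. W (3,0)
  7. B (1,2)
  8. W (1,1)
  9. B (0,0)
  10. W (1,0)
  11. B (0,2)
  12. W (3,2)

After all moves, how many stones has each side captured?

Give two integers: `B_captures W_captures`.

Move 1: B@(2,1) -> caps B=0 W=0
Move 2: W@(0,1) -> caps B=0 W=0
Move 3: B@(1,3) -> caps B=0 W=0
Move 4: W@(2,3) -> caps B=0 W=0
Move 5: B@(0,3) -> caps B=0 W=0
Move 6: W@(3,0) -> caps B=0 W=0
Move 7: B@(1,2) -> caps B=0 W=0
Move 8: W@(1,1) -> caps B=0 W=0
Move 9: B@(0,0) -> caps B=0 W=0
Move 10: W@(1,0) -> caps B=0 W=1
Move 11: B@(0,2) -> caps B=0 W=1
Move 12: W@(3,2) -> caps B=0 W=1

Answer: 0 1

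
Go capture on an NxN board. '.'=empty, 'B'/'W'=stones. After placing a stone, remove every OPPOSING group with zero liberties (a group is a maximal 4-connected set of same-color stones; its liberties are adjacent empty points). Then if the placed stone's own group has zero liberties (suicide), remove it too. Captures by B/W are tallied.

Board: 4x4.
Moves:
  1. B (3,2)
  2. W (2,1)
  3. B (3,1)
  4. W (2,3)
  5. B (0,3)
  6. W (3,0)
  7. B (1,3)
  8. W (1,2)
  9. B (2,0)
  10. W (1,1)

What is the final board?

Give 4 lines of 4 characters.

Move 1: B@(3,2) -> caps B=0 W=0
Move 2: W@(2,1) -> caps B=0 W=0
Move 3: B@(3,1) -> caps B=0 W=0
Move 4: W@(2,3) -> caps B=0 W=0
Move 5: B@(0,3) -> caps B=0 W=0
Move 6: W@(3,0) -> caps B=0 W=0
Move 7: B@(1,3) -> caps B=0 W=0
Move 8: W@(1,2) -> caps B=0 W=0
Move 9: B@(2,0) -> caps B=1 W=0
Move 10: W@(1,1) -> caps B=1 W=0

Answer: ...B
.WWB
BW.W
.BB.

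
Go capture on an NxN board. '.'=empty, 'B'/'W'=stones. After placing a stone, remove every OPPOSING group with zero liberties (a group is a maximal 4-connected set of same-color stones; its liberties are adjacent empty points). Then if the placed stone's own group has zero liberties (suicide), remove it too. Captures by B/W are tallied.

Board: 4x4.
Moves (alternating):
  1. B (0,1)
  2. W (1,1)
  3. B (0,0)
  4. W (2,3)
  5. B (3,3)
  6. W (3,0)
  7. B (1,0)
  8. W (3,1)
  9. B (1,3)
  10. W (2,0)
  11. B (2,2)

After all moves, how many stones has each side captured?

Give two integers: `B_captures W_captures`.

Answer: 1 0

Derivation:
Move 1: B@(0,1) -> caps B=0 W=0
Move 2: W@(1,1) -> caps B=0 W=0
Move 3: B@(0,0) -> caps B=0 W=0
Move 4: W@(2,3) -> caps B=0 W=0
Move 5: B@(3,3) -> caps B=0 W=0
Move 6: W@(3,0) -> caps B=0 W=0
Move 7: B@(1,0) -> caps B=0 W=0
Move 8: W@(3,1) -> caps B=0 W=0
Move 9: B@(1,3) -> caps B=0 W=0
Move 10: W@(2,0) -> caps B=0 W=0
Move 11: B@(2,2) -> caps B=1 W=0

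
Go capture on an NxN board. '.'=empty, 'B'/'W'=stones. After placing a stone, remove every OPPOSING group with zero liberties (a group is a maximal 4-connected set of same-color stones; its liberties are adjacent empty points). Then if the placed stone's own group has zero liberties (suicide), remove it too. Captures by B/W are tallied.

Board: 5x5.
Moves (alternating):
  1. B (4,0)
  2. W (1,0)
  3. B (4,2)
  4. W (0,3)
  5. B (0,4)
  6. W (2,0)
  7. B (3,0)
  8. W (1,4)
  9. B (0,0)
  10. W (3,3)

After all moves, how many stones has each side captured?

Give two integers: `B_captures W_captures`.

Move 1: B@(4,0) -> caps B=0 W=0
Move 2: W@(1,0) -> caps B=0 W=0
Move 3: B@(4,2) -> caps B=0 W=0
Move 4: W@(0,3) -> caps B=0 W=0
Move 5: B@(0,4) -> caps B=0 W=0
Move 6: W@(2,0) -> caps B=0 W=0
Move 7: B@(3,0) -> caps B=0 W=0
Move 8: W@(1,4) -> caps B=0 W=1
Move 9: B@(0,0) -> caps B=0 W=1
Move 10: W@(3,3) -> caps B=0 W=1

Answer: 0 1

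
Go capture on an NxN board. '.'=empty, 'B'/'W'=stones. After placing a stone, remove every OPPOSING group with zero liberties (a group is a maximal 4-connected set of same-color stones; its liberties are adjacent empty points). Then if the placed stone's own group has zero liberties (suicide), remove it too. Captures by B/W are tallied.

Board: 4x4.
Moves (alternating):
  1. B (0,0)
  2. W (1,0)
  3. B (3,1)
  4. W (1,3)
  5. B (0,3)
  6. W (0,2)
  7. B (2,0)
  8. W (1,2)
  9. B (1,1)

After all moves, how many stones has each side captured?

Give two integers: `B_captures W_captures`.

Move 1: B@(0,0) -> caps B=0 W=0
Move 2: W@(1,0) -> caps B=0 W=0
Move 3: B@(3,1) -> caps B=0 W=0
Move 4: W@(1,3) -> caps B=0 W=0
Move 5: B@(0,3) -> caps B=0 W=0
Move 6: W@(0,2) -> caps B=0 W=1
Move 7: B@(2,0) -> caps B=0 W=1
Move 8: W@(1,2) -> caps B=0 W=1
Move 9: B@(1,1) -> caps B=1 W=1

Answer: 1 1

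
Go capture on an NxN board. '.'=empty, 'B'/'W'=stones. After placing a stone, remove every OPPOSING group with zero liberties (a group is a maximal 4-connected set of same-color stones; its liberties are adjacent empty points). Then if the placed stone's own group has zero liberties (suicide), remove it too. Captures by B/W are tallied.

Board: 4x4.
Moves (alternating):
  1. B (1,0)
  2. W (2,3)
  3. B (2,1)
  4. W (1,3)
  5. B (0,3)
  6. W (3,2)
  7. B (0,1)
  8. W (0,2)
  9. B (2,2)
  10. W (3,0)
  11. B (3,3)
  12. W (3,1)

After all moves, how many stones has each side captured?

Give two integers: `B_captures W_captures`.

Move 1: B@(1,0) -> caps B=0 W=0
Move 2: W@(2,3) -> caps B=0 W=0
Move 3: B@(2,1) -> caps B=0 W=0
Move 4: W@(1,3) -> caps B=0 W=0
Move 5: B@(0,3) -> caps B=0 W=0
Move 6: W@(3,2) -> caps B=0 W=0
Move 7: B@(0,1) -> caps B=0 W=0
Move 8: W@(0,2) -> caps B=0 W=1
Move 9: B@(2,2) -> caps B=0 W=1
Move 10: W@(3,0) -> caps B=0 W=1
Move 11: B@(3,3) -> caps B=0 W=1
Move 12: W@(3,1) -> caps B=0 W=1

Answer: 0 1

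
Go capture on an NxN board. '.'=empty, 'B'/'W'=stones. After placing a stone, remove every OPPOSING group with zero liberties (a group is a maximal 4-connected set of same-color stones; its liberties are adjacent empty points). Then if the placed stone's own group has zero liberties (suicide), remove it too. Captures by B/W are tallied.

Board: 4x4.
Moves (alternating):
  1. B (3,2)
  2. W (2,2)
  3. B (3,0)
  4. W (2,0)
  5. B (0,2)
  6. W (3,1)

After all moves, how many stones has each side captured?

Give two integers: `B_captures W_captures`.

Answer: 0 1

Derivation:
Move 1: B@(3,2) -> caps B=0 W=0
Move 2: W@(2,2) -> caps B=0 W=0
Move 3: B@(3,0) -> caps B=0 W=0
Move 4: W@(2,0) -> caps B=0 W=0
Move 5: B@(0,2) -> caps B=0 W=0
Move 6: W@(3,1) -> caps B=0 W=1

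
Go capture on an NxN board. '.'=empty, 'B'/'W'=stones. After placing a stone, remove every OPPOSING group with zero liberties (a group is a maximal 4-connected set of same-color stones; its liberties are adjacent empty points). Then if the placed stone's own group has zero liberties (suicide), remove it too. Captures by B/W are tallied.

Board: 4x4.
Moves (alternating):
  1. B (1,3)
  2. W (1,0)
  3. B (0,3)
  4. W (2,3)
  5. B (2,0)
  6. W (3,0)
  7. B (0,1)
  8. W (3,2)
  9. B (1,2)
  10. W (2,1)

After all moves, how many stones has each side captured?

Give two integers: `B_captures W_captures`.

Answer: 0 1

Derivation:
Move 1: B@(1,3) -> caps B=0 W=0
Move 2: W@(1,0) -> caps B=0 W=0
Move 3: B@(0,3) -> caps B=0 W=0
Move 4: W@(2,3) -> caps B=0 W=0
Move 5: B@(2,0) -> caps B=0 W=0
Move 6: W@(3,0) -> caps B=0 W=0
Move 7: B@(0,1) -> caps B=0 W=0
Move 8: W@(3,2) -> caps B=0 W=0
Move 9: B@(1,2) -> caps B=0 W=0
Move 10: W@(2,1) -> caps B=0 W=1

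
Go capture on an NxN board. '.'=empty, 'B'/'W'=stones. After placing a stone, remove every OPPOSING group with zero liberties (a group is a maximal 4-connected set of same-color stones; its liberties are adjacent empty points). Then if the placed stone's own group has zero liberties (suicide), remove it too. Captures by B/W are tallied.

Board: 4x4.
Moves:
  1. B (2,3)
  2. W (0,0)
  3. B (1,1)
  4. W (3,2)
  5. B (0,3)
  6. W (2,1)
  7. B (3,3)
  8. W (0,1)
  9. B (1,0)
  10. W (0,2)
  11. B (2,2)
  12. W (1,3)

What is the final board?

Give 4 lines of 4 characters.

Move 1: B@(2,3) -> caps B=0 W=0
Move 2: W@(0,0) -> caps B=0 W=0
Move 3: B@(1,1) -> caps B=0 W=0
Move 4: W@(3,2) -> caps B=0 W=0
Move 5: B@(0,3) -> caps B=0 W=0
Move 6: W@(2,1) -> caps B=0 W=0
Move 7: B@(3,3) -> caps B=0 W=0
Move 8: W@(0,1) -> caps B=0 W=0
Move 9: B@(1,0) -> caps B=0 W=0
Move 10: W@(0,2) -> caps B=0 W=0
Move 11: B@(2,2) -> caps B=0 W=0
Move 12: W@(1,3) -> caps B=0 W=1

Answer: WWW.
BB.W
.WBB
..WB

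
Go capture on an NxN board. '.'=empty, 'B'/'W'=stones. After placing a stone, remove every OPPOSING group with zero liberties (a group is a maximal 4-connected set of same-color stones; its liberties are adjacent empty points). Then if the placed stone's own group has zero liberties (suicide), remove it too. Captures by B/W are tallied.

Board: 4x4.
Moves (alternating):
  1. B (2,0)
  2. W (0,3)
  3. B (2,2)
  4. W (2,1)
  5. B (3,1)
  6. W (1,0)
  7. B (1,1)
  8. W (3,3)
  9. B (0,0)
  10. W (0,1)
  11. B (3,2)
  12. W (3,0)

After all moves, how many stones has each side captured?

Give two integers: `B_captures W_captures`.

Move 1: B@(2,0) -> caps B=0 W=0
Move 2: W@(0,3) -> caps B=0 W=0
Move 3: B@(2,2) -> caps B=0 W=0
Move 4: W@(2,1) -> caps B=0 W=0
Move 5: B@(3,1) -> caps B=0 W=0
Move 6: W@(1,0) -> caps B=0 W=0
Move 7: B@(1,1) -> caps B=1 W=0
Move 8: W@(3,3) -> caps B=1 W=0
Move 9: B@(0,0) -> caps B=2 W=0
Move 10: W@(0,1) -> caps B=2 W=0
Move 11: B@(3,2) -> caps B=2 W=0
Move 12: W@(3,0) -> caps B=2 W=0

Answer: 2 0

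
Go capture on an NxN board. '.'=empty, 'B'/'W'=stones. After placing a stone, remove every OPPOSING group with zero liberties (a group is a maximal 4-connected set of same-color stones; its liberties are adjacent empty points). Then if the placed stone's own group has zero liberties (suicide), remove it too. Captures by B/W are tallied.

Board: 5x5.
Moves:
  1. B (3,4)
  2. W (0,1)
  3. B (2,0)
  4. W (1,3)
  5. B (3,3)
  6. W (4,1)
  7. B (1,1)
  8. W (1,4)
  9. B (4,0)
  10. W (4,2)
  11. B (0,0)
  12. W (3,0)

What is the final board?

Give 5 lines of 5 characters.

Answer: BW...
.B.WW
B....
W..BB
.WW..

Derivation:
Move 1: B@(3,4) -> caps B=0 W=0
Move 2: W@(0,1) -> caps B=0 W=0
Move 3: B@(2,0) -> caps B=0 W=0
Move 4: W@(1,3) -> caps B=0 W=0
Move 5: B@(3,3) -> caps B=0 W=0
Move 6: W@(4,1) -> caps B=0 W=0
Move 7: B@(1,1) -> caps B=0 W=0
Move 8: W@(1,4) -> caps B=0 W=0
Move 9: B@(4,0) -> caps B=0 W=0
Move 10: W@(4,2) -> caps B=0 W=0
Move 11: B@(0,0) -> caps B=0 W=0
Move 12: W@(3,0) -> caps B=0 W=1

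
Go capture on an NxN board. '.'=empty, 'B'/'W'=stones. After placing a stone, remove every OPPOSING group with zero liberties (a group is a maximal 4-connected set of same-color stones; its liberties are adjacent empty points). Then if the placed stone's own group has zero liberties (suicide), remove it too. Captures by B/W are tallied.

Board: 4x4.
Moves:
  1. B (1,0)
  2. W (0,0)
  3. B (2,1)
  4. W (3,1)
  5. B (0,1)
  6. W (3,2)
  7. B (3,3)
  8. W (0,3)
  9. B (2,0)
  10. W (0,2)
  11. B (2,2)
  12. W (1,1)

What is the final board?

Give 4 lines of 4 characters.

Move 1: B@(1,0) -> caps B=0 W=0
Move 2: W@(0,0) -> caps B=0 W=0
Move 3: B@(2,1) -> caps B=0 W=0
Move 4: W@(3,1) -> caps B=0 W=0
Move 5: B@(0,1) -> caps B=1 W=0
Move 6: W@(3,2) -> caps B=1 W=0
Move 7: B@(3,3) -> caps B=1 W=0
Move 8: W@(0,3) -> caps B=1 W=0
Move 9: B@(2,0) -> caps B=1 W=0
Move 10: W@(0,2) -> caps B=1 W=0
Move 11: B@(2,2) -> caps B=1 W=0
Move 12: W@(1,1) -> caps B=1 W=0

Answer: .BWW
BW..
BBB.
.WWB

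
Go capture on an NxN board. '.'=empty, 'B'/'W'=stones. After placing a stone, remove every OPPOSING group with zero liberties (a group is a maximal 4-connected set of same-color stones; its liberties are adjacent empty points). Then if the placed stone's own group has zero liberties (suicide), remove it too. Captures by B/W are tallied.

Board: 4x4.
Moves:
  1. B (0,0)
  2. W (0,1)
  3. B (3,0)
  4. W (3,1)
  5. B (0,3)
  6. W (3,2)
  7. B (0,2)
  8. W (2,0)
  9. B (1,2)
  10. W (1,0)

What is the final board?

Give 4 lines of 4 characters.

Answer: .WBB
W.B.
W...
.WW.

Derivation:
Move 1: B@(0,0) -> caps B=0 W=0
Move 2: W@(0,1) -> caps B=0 W=0
Move 3: B@(3,0) -> caps B=0 W=0
Move 4: W@(3,1) -> caps B=0 W=0
Move 5: B@(0,3) -> caps B=0 W=0
Move 6: W@(3,2) -> caps B=0 W=0
Move 7: B@(0,2) -> caps B=0 W=0
Move 8: W@(2,0) -> caps B=0 W=1
Move 9: B@(1,2) -> caps B=0 W=1
Move 10: W@(1,0) -> caps B=0 W=2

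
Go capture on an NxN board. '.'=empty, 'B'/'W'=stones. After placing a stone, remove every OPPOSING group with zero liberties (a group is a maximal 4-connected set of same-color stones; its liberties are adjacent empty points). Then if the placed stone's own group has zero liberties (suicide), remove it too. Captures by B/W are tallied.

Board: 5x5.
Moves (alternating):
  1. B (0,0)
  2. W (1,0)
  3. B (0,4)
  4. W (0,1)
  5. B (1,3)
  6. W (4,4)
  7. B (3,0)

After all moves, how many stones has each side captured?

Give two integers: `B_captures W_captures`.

Answer: 0 1

Derivation:
Move 1: B@(0,0) -> caps B=0 W=0
Move 2: W@(1,0) -> caps B=0 W=0
Move 3: B@(0,4) -> caps B=0 W=0
Move 4: W@(0,1) -> caps B=0 W=1
Move 5: B@(1,3) -> caps B=0 W=1
Move 6: W@(4,4) -> caps B=0 W=1
Move 7: B@(3,0) -> caps B=0 W=1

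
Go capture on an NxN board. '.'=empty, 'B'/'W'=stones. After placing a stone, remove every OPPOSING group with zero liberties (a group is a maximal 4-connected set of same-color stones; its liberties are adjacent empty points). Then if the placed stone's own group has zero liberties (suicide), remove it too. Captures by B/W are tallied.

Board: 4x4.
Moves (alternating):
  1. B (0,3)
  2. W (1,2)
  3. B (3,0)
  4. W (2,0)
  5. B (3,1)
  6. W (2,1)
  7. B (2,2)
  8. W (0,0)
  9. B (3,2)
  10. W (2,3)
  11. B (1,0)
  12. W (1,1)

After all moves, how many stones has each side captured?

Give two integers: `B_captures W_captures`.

Answer: 0 1

Derivation:
Move 1: B@(0,3) -> caps B=0 W=0
Move 2: W@(1,2) -> caps B=0 W=0
Move 3: B@(3,0) -> caps B=0 W=0
Move 4: W@(2,0) -> caps B=0 W=0
Move 5: B@(3,1) -> caps B=0 W=0
Move 6: W@(2,1) -> caps B=0 W=0
Move 7: B@(2,2) -> caps B=0 W=0
Move 8: W@(0,0) -> caps B=0 W=0
Move 9: B@(3,2) -> caps B=0 W=0
Move 10: W@(2,3) -> caps B=0 W=0
Move 11: B@(1,0) -> caps B=0 W=0
Move 12: W@(1,1) -> caps B=0 W=1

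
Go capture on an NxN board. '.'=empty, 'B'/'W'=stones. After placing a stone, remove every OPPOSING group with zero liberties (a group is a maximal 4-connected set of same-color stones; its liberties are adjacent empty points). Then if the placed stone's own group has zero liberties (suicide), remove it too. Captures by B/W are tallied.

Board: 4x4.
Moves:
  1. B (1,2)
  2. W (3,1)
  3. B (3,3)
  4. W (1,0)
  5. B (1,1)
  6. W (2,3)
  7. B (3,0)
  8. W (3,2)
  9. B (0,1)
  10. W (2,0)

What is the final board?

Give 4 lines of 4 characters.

Answer: .B..
WBB.
W..W
.WW.

Derivation:
Move 1: B@(1,2) -> caps B=0 W=0
Move 2: W@(3,1) -> caps B=0 W=0
Move 3: B@(3,3) -> caps B=0 W=0
Move 4: W@(1,0) -> caps B=0 W=0
Move 5: B@(1,1) -> caps B=0 W=0
Move 6: W@(2,3) -> caps B=0 W=0
Move 7: B@(3,0) -> caps B=0 W=0
Move 8: W@(3,2) -> caps B=0 W=1
Move 9: B@(0,1) -> caps B=0 W=1
Move 10: W@(2,0) -> caps B=0 W=2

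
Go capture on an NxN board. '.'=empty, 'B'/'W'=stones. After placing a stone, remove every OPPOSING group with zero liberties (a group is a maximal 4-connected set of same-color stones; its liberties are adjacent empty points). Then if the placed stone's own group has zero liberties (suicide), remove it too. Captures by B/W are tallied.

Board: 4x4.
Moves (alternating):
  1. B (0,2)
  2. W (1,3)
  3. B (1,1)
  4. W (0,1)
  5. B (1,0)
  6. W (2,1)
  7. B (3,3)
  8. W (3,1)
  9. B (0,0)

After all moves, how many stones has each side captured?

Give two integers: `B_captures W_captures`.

Move 1: B@(0,2) -> caps B=0 W=0
Move 2: W@(1,3) -> caps B=0 W=0
Move 3: B@(1,1) -> caps B=0 W=0
Move 4: W@(0,1) -> caps B=0 W=0
Move 5: B@(1,0) -> caps B=0 W=0
Move 6: W@(2,1) -> caps B=0 W=0
Move 7: B@(3,3) -> caps B=0 W=0
Move 8: W@(3,1) -> caps B=0 W=0
Move 9: B@(0,0) -> caps B=1 W=0

Answer: 1 0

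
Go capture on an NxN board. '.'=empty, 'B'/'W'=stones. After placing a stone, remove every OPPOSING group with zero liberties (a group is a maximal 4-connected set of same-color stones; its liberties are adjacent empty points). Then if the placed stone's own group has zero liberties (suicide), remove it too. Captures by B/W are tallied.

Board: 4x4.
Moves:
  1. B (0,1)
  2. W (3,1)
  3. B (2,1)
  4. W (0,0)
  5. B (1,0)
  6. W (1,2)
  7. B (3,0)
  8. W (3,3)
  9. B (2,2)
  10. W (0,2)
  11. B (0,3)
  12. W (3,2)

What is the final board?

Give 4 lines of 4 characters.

Move 1: B@(0,1) -> caps B=0 W=0
Move 2: W@(3,1) -> caps B=0 W=0
Move 3: B@(2,1) -> caps B=0 W=0
Move 4: W@(0,0) -> caps B=0 W=0
Move 5: B@(1,0) -> caps B=1 W=0
Move 6: W@(1,2) -> caps B=1 W=0
Move 7: B@(3,0) -> caps B=1 W=0
Move 8: W@(3,3) -> caps B=1 W=0
Move 9: B@(2,2) -> caps B=1 W=0
Move 10: W@(0,2) -> caps B=1 W=0
Move 11: B@(0,3) -> caps B=1 W=0
Move 12: W@(3,2) -> caps B=1 W=0

Answer: .BWB
B.W.
.BB.
BWWW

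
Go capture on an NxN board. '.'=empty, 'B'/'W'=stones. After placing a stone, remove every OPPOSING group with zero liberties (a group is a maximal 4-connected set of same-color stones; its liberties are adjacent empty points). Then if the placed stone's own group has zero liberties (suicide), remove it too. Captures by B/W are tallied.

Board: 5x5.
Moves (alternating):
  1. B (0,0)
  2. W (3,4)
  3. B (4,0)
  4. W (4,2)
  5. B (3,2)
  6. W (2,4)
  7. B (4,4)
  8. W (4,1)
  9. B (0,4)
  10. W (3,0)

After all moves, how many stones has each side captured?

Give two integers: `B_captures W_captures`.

Answer: 0 1

Derivation:
Move 1: B@(0,0) -> caps B=0 W=0
Move 2: W@(3,4) -> caps B=0 W=0
Move 3: B@(4,0) -> caps B=0 W=0
Move 4: W@(4,2) -> caps B=0 W=0
Move 5: B@(3,2) -> caps B=0 W=0
Move 6: W@(2,4) -> caps B=0 W=0
Move 7: B@(4,4) -> caps B=0 W=0
Move 8: W@(4,1) -> caps B=0 W=0
Move 9: B@(0,4) -> caps B=0 W=0
Move 10: W@(3,0) -> caps B=0 W=1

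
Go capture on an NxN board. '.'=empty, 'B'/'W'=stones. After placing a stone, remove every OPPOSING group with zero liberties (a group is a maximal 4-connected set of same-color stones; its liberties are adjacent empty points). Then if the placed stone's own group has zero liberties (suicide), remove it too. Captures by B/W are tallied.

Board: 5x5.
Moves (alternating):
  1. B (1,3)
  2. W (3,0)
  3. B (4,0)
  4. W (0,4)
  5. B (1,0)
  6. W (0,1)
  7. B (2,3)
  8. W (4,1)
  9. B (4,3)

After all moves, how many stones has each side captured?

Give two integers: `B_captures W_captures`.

Move 1: B@(1,3) -> caps B=0 W=0
Move 2: W@(3,0) -> caps B=0 W=0
Move 3: B@(4,0) -> caps B=0 W=0
Move 4: W@(0,4) -> caps B=0 W=0
Move 5: B@(1,0) -> caps B=0 W=0
Move 6: W@(0,1) -> caps B=0 W=0
Move 7: B@(2,3) -> caps B=0 W=0
Move 8: W@(4,1) -> caps B=0 W=1
Move 9: B@(4,3) -> caps B=0 W=1

Answer: 0 1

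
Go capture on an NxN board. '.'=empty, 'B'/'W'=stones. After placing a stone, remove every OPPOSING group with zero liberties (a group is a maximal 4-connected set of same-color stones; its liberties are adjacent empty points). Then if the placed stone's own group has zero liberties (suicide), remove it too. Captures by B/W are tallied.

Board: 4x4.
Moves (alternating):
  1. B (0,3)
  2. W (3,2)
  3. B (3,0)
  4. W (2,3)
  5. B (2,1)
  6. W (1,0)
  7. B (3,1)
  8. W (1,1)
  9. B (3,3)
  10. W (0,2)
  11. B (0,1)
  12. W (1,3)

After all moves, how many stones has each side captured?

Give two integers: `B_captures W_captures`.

Move 1: B@(0,3) -> caps B=0 W=0
Move 2: W@(3,2) -> caps B=0 W=0
Move 3: B@(3,0) -> caps B=0 W=0
Move 4: W@(2,3) -> caps B=0 W=0
Move 5: B@(2,1) -> caps B=0 W=0
Move 6: W@(1,0) -> caps B=0 W=0
Move 7: B@(3,1) -> caps B=0 W=0
Move 8: W@(1,1) -> caps B=0 W=0
Move 9: B@(3,3) -> caps B=0 W=0
Move 10: W@(0,2) -> caps B=0 W=0
Move 11: B@(0,1) -> caps B=0 W=0
Move 12: W@(1,3) -> caps B=0 W=1

Answer: 0 1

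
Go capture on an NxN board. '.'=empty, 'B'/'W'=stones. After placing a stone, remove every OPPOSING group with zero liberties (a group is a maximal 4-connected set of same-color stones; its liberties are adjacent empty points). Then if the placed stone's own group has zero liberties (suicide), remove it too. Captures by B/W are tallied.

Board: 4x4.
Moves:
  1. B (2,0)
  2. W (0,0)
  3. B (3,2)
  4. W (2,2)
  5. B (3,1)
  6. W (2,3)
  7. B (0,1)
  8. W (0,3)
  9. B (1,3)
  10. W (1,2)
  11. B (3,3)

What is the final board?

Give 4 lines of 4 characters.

Answer: WB.W
..W.
B.WW
.BBB

Derivation:
Move 1: B@(2,0) -> caps B=0 W=0
Move 2: W@(0,0) -> caps B=0 W=0
Move 3: B@(3,2) -> caps B=0 W=0
Move 4: W@(2,2) -> caps B=0 W=0
Move 5: B@(3,1) -> caps B=0 W=0
Move 6: W@(2,3) -> caps B=0 W=0
Move 7: B@(0,1) -> caps B=0 W=0
Move 8: W@(0,3) -> caps B=0 W=0
Move 9: B@(1,3) -> caps B=0 W=0
Move 10: W@(1,2) -> caps B=0 W=1
Move 11: B@(3,3) -> caps B=0 W=1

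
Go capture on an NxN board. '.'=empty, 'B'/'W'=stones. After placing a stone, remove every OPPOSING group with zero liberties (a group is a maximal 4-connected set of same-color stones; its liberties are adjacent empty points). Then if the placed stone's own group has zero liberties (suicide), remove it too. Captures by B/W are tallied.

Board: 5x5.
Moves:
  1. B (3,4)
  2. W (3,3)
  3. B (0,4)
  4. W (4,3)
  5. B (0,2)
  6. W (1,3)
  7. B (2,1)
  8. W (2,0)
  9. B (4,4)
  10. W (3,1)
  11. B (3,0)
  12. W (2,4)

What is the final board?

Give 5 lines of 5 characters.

Move 1: B@(3,4) -> caps B=0 W=0
Move 2: W@(3,3) -> caps B=0 W=0
Move 3: B@(0,4) -> caps B=0 W=0
Move 4: W@(4,3) -> caps B=0 W=0
Move 5: B@(0,2) -> caps B=0 W=0
Move 6: W@(1,3) -> caps B=0 W=0
Move 7: B@(2,1) -> caps B=0 W=0
Move 8: W@(2,0) -> caps B=0 W=0
Move 9: B@(4,4) -> caps B=0 W=0
Move 10: W@(3,1) -> caps B=0 W=0
Move 11: B@(3,0) -> caps B=0 W=0
Move 12: W@(2,4) -> caps B=0 W=2

Answer: ..B.B
...W.
WB..W
BW.W.
...W.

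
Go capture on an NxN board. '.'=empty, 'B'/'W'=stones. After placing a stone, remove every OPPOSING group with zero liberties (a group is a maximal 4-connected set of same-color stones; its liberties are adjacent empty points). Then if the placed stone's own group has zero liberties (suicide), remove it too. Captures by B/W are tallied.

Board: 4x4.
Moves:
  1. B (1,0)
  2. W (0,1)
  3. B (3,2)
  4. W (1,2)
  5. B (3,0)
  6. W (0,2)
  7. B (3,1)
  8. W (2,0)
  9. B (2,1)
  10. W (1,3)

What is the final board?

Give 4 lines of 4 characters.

Answer: .WW.
B.WW
.B..
BBB.

Derivation:
Move 1: B@(1,0) -> caps B=0 W=0
Move 2: W@(0,1) -> caps B=0 W=0
Move 3: B@(3,2) -> caps B=0 W=0
Move 4: W@(1,2) -> caps B=0 W=0
Move 5: B@(3,0) -> caps B=0 W=0
Move 6: W@(0,2) -> caps B=0 W=0
Move 7: B@(3,1) -> caps B=0 W=0
Move 8: W@(2,0) -> caps B=0 W=0
Move 9: B@(2,1) -> caps B=1 W=0
Move 10: W@(1,3) -> caps B=1 W=0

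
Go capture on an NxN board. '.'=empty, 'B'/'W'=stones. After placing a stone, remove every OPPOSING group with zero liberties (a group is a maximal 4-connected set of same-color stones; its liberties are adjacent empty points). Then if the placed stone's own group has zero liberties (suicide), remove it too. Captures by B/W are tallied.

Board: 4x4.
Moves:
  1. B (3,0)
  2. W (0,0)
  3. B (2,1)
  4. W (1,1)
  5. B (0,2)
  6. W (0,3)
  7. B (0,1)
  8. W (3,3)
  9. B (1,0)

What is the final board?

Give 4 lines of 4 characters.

Answer: .BBW
BW..
.B..
B..W

Derivation:
Move 1: B@(3,0) -> caps B=0 W=0
Move 2: W@(0,0) -> caps B=0 W=0
Move 3: B@(2,1) -> caps B=0 W=0
Move 4: W@(1,1) -> caps B=0 W=0
Move 5: B@(0,2) -> caps B=0 W=0
Move 6: W@(0,3) -> caps B=0 W=0
Move 7: B@(0,1) -> caps B=0 W=0
Move 8: W@(3,3) -> caps B=0 W=0
Move 9: B@(1,0) -> caps B=1 W=0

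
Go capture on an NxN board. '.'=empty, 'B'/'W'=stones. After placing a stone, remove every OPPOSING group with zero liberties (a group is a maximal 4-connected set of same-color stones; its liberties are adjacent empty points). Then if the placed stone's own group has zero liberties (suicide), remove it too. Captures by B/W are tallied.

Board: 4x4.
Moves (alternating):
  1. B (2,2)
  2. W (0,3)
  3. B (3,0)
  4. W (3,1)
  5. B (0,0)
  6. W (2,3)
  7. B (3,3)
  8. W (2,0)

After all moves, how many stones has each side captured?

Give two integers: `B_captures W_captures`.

Answer: 0 1

Derivation:
Move 1: B@(2,2) -> caps B=0 W=0
Move 2: W@(0,3) -> caps B=0 W=0
Move 3: B@(3,0) -> caps B=0 W=0
Move 4: W@(3,1) -> caps B=0 W=0
Move 5: B@(0,0) -> caps B=0 W=0
Move 6: W@(2,3) -> caps B=0 W=0
Move 7: B@(3,3) -> caps B=0 W=0
Move 8: W@(2,0) -> caps B=0 W=1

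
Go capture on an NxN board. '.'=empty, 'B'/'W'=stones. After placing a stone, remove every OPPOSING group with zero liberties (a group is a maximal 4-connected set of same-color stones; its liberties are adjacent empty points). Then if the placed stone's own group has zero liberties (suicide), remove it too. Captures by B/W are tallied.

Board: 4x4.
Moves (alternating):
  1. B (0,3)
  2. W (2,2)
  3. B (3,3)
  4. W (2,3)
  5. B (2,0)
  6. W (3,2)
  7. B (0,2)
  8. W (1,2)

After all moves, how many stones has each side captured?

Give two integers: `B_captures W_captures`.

Move 1: B@(0,3) -> caps B=0 W=0
Move 2: W@(2,2) -> caps B=0 W=0
Move 3: B@(3,3) -> caps B=0 W=0
Move 4: W@(2,3) -> caps B=0 W=0
Move 5: B@(2,0) -> caps B=0 W=0
Move 6: W@(3,2) -> caps B=0 W=1
Move 7: B@(0,2) -> caps B=0 W=1
Move 8: W@(1,2) -> caps B=0 W=1

Answer: 0 1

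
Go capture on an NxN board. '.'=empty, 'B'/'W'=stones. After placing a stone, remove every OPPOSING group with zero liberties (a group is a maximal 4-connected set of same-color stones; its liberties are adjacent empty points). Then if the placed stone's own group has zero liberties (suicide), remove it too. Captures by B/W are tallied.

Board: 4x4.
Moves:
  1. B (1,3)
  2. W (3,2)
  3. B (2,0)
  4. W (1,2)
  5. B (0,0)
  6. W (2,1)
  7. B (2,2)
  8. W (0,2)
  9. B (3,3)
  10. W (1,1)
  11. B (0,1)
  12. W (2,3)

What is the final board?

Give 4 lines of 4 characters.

Move 1: B@(1,3) -> caps B=0 W=0
Move 2: W@(3,2) -> caps B=0 W=0
Move 3: B@(2,0) -> caps B=0 W=0
Move 4: W@(1,2) -> caps B=0 W=0
Move 5: B@(0,0) -> caps B=0 W=0
Move 6: W@(2,1) -> caps B=0 W=0
Move 7: B@(2,2) -> caps B=0 W=0
Move 8: W@(0,2) -> caps B=0 W=0
Move 9: B@(3,3) -> caps B=0 W=0
Move 10: W@(1,1) -> caps B=0 W=0
Move 11: B@(0,1) -> caps B=0 W=0
Move 12: W@(2,3) -> caps B=0 W=2

Answer: BBW.
.WWB
BW.W
..W.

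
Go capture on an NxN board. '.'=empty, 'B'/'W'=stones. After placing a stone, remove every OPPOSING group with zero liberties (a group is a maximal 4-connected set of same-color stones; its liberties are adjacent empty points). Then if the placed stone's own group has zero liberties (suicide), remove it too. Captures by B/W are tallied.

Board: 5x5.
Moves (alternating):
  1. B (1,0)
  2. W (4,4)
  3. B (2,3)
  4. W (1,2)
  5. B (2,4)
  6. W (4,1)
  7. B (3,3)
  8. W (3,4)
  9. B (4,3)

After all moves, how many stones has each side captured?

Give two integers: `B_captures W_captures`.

Answer: 2 0

Derivation:
Move 1: B@(1,0) -> caps B=0 W=0
Move 2: W@(4,4) -> caps B=0 W=0
Move 3: B@(2,3) -> caps B=0 W=0
Move 4: W@(1,2) -> caps B=0 W=0
Move 5: B@(2,4) -> caps B=0 W=0
Move 6: W@(4,1) -> caps B=0 W=0
Move 7: B@(3,3) -> caps B=0 W=0
Move 8: W@(3,4) -> caps B=0 W=0
Move 9: B@(4,3) -> caps B=2 W=0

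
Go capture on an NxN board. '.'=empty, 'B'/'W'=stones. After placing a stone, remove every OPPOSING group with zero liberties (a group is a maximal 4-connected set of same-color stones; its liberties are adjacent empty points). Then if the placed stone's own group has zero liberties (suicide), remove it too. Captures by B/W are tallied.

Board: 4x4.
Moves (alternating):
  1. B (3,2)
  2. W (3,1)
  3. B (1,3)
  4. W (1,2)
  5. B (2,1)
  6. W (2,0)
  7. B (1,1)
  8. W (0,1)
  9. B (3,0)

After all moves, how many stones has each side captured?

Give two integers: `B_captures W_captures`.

Move 1: B@(3,2) -> caps B=0 W=0
Move 2: W@(3,1) -> caps B=0 W=0
Move 3: B@(1,3) -> caps B=0 W=0
Move 4: W@(1,2) -> caps B=0 W=0
Move 5: B@(2,1) -> caps B=0 W=0
Move 6: W@(2,0) -> caps B=0 W=0
Move 7: B@(1,1) -> caps B=0 W=0
Move 8: W@(0,1) -> caps B=0 W=0
Move 9: B@(3,0) -> caps B=1 W=0

Answer: 1 0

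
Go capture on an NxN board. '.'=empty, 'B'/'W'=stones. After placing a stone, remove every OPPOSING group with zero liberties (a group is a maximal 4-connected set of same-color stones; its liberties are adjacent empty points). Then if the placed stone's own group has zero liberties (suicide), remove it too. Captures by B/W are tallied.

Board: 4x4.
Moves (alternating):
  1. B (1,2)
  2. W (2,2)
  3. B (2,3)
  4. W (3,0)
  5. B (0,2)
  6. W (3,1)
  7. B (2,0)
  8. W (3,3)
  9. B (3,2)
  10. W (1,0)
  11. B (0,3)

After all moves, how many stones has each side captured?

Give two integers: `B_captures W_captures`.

Answer: 1 0

Derivation:
Move 1: B@(1,2) -> caps B=0 W=0
Move 2: W@(2,2) -> caps B=0 W=0
Move 3: B@(2,3) -> caps B=0 W=0
Move 4: W@(3,0) -> caps B=0 W=0
Move 5: B@(0,2) -> caps B=0 W=0
Move 6: W@(3,1) -> caps B=0 W=0
Move 7: B@(2,0) -> caps B=0 W=0
Move 8: W@(3,3) -> caps B=0 W=0
Move 9: B@(3,2) -> caps B=1 W=0
Move 10: W@(1,0) -> caps B=1 W=0
Move 11: B@(0,3) -> caps B=1 W=0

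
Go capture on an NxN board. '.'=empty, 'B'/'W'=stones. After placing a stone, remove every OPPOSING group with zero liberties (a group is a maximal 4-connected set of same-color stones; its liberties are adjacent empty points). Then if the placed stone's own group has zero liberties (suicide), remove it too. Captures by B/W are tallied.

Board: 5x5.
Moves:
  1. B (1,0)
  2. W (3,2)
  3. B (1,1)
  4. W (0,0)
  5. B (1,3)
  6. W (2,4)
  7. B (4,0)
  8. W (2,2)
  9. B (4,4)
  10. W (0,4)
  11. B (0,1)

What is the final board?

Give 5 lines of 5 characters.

Answer: .B..W
BB.B.
..W.W
..W..
B...B

Derivation:
Move 1: B@(1,0) -> caps B=0 W=0
Move 2: W@(3,2) -> caps B=0 W=0
Move 3: B@(1,1) -> caps B=0 W=0
Move 4: W@(0,0) -> caps B=0 W=0
Move 5: B@(1,3) -> caps B=0 W=0
Move 6: W@(2,4) -> caps B=0 W=0
Move 7: B@(4,0) -> caps B=0 W=0
Move 8: W@(2,2) -> caps B=0 W=0
Move 9: B@(4,4) -> caps B=0 W=0
Move 10: W@(0,4) -> caps B=0 W=0
Move 11: B@(0,1) -> caps B=1 W=0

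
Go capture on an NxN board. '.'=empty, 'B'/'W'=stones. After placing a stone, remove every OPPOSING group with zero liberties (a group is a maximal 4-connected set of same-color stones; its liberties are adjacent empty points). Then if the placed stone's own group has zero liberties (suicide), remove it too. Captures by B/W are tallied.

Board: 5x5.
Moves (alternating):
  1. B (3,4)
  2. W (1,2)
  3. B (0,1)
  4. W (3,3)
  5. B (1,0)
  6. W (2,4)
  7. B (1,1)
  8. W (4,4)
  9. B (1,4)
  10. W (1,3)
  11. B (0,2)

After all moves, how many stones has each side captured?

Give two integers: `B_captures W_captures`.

Move 1: B@(3,4) -> caps B=0 W=0
Move 2: W@(1,2) -> caps B=0 W=0
Move 3: B@(0,1) -> caps B=0 W=0
Move 4: W@(3,3) -> caps B=0 W=0
Move 5: B@(1,0) -> caps B=0 W=0
Move 6: W@(2,4) -> caps B=0 W=0
Move 7: B@(1,1) -> caps B=0 W=0
Move 8: W@(4,4) -> caps B=0 W=1
Move 9: B@(1,4) -> caps B=0 W=1
Move 10: W@(1,3) -> caps B=0 W=1
Move 11: B@(0,2) -> caps B=0 W=1

Answer: 0 1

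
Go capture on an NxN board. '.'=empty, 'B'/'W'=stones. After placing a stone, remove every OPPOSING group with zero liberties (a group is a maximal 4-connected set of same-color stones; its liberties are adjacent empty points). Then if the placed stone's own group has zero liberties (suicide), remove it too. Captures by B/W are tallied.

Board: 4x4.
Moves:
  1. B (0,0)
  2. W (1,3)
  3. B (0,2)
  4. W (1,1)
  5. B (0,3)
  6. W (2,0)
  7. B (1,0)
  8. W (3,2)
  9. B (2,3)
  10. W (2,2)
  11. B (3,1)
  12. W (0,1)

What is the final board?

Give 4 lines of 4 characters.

Answer: .WBB
.W.W
W.WB
.BW.

Derivation:
Move 1: B@(0,0) -> caps B=0 W=0
Move 2: W@(1,3) -> caps B=0 W=0
Move 3: B@(0,2) -> caps B=0 W=0
Move 4: W@(1,1) -> caps B=0 W=0
Move 5: B@(0,3) -> caps B=0 W=0
Move 6: W@(2,0) -> caps B=0 W=0
Move 7: B@(1,0) -> caps B=0 W=0
Move 8: W@(3,2) -> caps B=0 W=0
Move 9: B@(2,3) -> caps B=0 W=0
Move 10: W@(2,2) -> caps B=0 W=0
Move 11: B@(3,1) -> caps B=0 W=0
Move 12: W@(0,1) -> caps B=0 W=2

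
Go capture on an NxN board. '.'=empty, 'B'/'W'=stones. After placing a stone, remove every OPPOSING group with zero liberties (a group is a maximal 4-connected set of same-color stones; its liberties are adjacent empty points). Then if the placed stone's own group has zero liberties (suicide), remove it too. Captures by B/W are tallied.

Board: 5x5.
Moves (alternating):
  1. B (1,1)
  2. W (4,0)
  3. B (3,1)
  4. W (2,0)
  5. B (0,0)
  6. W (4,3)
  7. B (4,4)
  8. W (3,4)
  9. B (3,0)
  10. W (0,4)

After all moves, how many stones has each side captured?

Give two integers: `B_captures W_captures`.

Answer: 0 1

Derivation:
Move 1: B@(1,1) -> caps B=0 W=0
Move 2: W@(4,0) -> caps B=0 W=0
Move 3: B@(3,1) -> caps B=0 W=0
Move 4: W@(2,0) -> caps B=0 W=0
Move 5: B@(0,0) -> caps B=0 W=0
Move 6: W@(4,3) -> caps B=0 W=0
Move 7: B@(4,4) -> caps B=0 W=0
Move 8: W@(3,4) -> caps B=0 W=1
Move 9: B@(3,0) -> caps B=0 W=1
Move 10: W@(0,4) -> caps B=0 W=1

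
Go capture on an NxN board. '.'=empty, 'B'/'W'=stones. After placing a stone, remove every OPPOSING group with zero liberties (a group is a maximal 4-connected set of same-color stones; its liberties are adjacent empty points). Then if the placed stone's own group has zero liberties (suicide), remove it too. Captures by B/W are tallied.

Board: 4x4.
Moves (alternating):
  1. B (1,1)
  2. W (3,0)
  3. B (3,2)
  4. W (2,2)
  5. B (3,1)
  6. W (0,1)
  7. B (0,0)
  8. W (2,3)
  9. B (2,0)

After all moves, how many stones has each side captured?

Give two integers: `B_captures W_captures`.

Answer: 1 0

Derivation:
Move 1: B@(1,1) -> caps B=0 W=0
Move 2: W@(3,0) -> caps B=0 W=0
Move 3: B@(3,2) -> caps B=0 W=0
Move 4: W@(2,2) -> caps B=0 W=0
Move 5: B@(3,1) -> caps B=0 W=0
Move 6: W@(0,1) -> caps B=0 W=0
Move 7: B@(0,0) -> caps B=0 W=0
Move 8: W@(2,3) -> caps B=0 W=0
Move 9: B@(2,0) -> caps B=1 W=0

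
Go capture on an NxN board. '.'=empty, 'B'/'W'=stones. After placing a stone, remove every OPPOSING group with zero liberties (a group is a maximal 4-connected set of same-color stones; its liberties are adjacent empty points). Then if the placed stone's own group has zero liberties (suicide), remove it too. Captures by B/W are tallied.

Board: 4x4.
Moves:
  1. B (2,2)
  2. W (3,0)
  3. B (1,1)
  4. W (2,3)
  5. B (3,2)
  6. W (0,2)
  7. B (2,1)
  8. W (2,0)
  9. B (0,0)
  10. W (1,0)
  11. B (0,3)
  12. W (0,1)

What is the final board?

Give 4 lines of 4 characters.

Answer: .WWB
WB..
WBBW
W.B.

Derivation:
Move 1: B@(2,2) -> caps B=0 W=0
Move 2: W@(3,0) -> caps B=0 W=0
Move 3: B@(1,1) -> caps B=0 W=0
Move 4: W@(2,3) -> caps B=0 W=0
Move 5: B@(3,2) -> caps B=0 W=0
Move 6: W@(0,2) -> caps B=0 W=0
Move 7: B@(2,1) -> caps B=0 W=0
Move 8: W@(2,0) -> caps B=0 W=0
Move 9: B@(0,0) -> caps B=0 W=0
Move 10: W@(1,0) -> caps B=0 W=0
Move 11: B@(0,3) -> caps B=0 W=0
Move 12: W@(0,1) -> caps B=0 W=1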